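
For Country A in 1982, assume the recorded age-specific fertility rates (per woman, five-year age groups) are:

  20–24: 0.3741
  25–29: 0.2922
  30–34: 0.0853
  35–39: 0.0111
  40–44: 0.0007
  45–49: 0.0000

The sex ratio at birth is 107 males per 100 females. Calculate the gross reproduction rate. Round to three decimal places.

Proportion female at birth = 100 / (100 + 107) = 0.48309.
Sum of ASFRs = 0.3741 + 0.2922 + 0.0853 + 0.0111 + 0.0007 + 0.0000 = 0.7634
TFR = 5 × 0.7634 = 3.817
GRR = 0.48309 × 3.817 = 1.84395

1.844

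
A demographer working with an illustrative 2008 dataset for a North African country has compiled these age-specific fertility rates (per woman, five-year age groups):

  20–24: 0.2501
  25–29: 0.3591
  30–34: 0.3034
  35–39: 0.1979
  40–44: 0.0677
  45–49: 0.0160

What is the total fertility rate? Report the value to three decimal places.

5.971

Sum of ASFRs = 0.2501 + 0.3591 + 0.3034 + 0.1979 + 0.0677 + 0.0160 = 1.1942
TFR = 5 × 1.1942 = 5.971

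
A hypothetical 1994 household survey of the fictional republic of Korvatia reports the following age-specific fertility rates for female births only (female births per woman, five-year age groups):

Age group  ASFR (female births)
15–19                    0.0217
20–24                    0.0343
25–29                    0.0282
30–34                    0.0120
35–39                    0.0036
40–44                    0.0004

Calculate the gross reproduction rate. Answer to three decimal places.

Sum of female ASFRs = 0.0217 + 0.0343 + 0.0282 + 0.0120 + 0.0036 + 0.0004 = 0.1002
GRR = 5 × 0.1002 = 0.501

0.501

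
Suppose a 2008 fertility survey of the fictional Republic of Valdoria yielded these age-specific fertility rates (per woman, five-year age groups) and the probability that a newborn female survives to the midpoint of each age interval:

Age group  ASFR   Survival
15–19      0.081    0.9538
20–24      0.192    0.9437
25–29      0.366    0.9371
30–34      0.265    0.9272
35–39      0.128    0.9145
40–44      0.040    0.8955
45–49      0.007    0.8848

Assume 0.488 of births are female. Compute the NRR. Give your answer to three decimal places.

Proportion female at birth = 0.488.
Each age group contributes 5 × ASFR × survival:
  15–19: 5 × 0.081 × 0.9538 = 0.38629
  20–24: 5 × 0.192 × 0.9437 = 0.90595
  25–29: 5 × 0.366 × 0.9371 = 1.71489
  30–34: 5 × 0.265 × 0.9272 = 1.22854
  35–39: 5 × 0.128 × 0.9145 = 0.58528
  40–44: 5 × 0.040 × 0.8955 = 0.17910
  45–49: 5 × 0.007 × 0.8848 = 0.03097
Sum = 5.03102
NRR = 0.488 × 5.03102 = 2.45514
An NRR exceeding 1 indicates intrinsic growth under these rates.

2.455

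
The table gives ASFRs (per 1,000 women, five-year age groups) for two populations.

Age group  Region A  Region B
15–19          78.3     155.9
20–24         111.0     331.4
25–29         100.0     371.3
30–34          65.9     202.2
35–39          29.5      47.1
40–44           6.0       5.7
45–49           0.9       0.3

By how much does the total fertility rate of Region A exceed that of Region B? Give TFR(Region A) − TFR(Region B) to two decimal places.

-3.61

Region A:
  Sum of ASFRs = 78.3 + 111.0 + 100.0 + 65.9 + 29.5 + 6.0 + 0.9 = 391.6
  TFR = 5 × 391.6 / 1000 = 1.958
Region B:
  Sum of ASFRs = 155.9 + 331.4 + 371.3 + 202.2 + 47.1 + 5.7 + 0.3 = 1113.9
  TFR = 5 × 1113.9 / 1000 = 5.5695
Difference = 1.958 − 5.5695 = -3.6115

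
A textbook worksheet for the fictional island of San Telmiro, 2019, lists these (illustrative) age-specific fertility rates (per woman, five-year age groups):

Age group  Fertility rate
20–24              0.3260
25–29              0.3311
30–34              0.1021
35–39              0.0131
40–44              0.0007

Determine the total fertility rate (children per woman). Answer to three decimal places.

3.865

Sum of ASFRs = 0.3260 + 0.3311 + 0.1021 + 0.0131 + 0.0007 = 0.7730
TFR = 5 × 0.7730 = 3.865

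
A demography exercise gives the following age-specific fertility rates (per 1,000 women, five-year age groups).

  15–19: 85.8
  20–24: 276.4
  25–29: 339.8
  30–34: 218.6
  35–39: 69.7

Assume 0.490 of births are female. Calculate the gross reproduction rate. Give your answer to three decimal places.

Proportion female at birth = 0.490.
Sum of ASFRs = 85.8 + 276.4 + 339.8 + 218.6 + 69.7 = 990.3
TFR = 5 × 990.3 / 1000 = 4.9515
GRR = 0.490 × 4.9515 = 2.42624

2.426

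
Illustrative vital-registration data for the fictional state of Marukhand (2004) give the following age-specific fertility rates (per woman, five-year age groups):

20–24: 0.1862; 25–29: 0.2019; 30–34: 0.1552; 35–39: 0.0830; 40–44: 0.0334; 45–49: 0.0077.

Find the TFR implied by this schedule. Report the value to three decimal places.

3.337

Sum of ASFRs = 0.1862 + 0.2019 + 0.1552 + 0.0830 + 0.0334 + 0.0077 = 0.6674
TFR = 5 × 0.6674 = 3.337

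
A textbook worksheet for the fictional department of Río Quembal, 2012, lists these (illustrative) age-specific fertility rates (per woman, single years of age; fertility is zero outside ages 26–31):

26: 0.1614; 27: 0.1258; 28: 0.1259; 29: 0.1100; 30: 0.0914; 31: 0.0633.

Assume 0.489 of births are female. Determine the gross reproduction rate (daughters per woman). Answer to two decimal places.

0.33

Proportion female at birth = 0.489.
Sum of ASFRs = 0.1614 + 0.1258 + 0.1259 + 0.1100 + 0.0914 + 0.0633 = 0.6778
TFR = 0.6778
GRR = 0.489 × 0.6778 = 0.33144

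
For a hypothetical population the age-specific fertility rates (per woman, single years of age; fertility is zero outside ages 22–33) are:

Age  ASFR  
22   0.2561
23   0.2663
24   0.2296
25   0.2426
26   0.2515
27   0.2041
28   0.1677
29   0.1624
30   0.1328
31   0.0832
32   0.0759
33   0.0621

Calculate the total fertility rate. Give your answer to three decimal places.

Sum of ASFRs = 0.2561 + 0.2663 + 0.2296 + 0.2426 + 0.2515 + 0.2041 + 0.1677 + 0.1624 + 0.1328 + 0.0832 + 0.0759 + 0.0621 = 2.1343
TFR = 2.1343

2.134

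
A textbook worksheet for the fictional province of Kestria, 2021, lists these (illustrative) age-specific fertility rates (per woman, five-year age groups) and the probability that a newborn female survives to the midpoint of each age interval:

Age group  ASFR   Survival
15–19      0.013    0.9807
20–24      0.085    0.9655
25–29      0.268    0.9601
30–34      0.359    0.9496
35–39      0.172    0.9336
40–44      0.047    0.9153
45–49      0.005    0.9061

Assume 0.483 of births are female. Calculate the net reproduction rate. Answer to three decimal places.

2.176

Proportion female at birth = 0.483.
Weighting each age-specific rate by interval width and survival:
  15–19: 5 × 0.013 × 0.9807 = 0.06375
  20–24: 5 × 0.085 × 0.9655 = 0.41034
  25–29: 5 × 0.268 × 0.9601 = 1.28653
  30–34: 5 × 0.359 × 0.9496 = 1.70453
  35–39: 5 × 0.172 × 0.9336 = 0.80290
  40–44: 5 × 0.047 × 0.9153 = 0.21510
  45–49: 5 × 0.005 × 0.9061 = 0.02265
Sum = 4.50580
NRR = 0.483 × 4.50580 = 2.17630
NRR > 1, so each generation more than replaces itself.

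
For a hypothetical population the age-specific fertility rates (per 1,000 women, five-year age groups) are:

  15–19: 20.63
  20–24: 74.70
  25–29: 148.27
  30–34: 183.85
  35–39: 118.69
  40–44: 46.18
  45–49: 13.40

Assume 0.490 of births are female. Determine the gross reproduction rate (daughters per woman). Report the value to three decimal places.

Proportion female at birth = 0.490.
Sum of ASFRs = 20.63 + 74.70 + 148.27 + 183.85 + 118.69 + 46.18 + 13.40 = 605.72
TFR = 5 × 605.72 / 1000 = 3.0286
GRR = 0.490 × 3.0286 = 1.48401

1.484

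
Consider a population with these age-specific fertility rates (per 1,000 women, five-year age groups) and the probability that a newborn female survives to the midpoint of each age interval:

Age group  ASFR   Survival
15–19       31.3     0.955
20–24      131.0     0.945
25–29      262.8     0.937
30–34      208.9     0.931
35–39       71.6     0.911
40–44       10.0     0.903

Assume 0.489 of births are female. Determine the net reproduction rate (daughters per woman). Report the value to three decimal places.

Proportion female at birth = 0.489.
Each age group contributes 5 × ASFR × survival:
  15–19: 5 × 31.3/1000 × 0.955 = 0.14946
  20–24: 5 × 131.0/1000 × 0.945 = 0.61898
  25–29: 5 × 262.8/1000 × 0.937 = 1.23122
  30–34: 5 × 208.9/1000 × 0.931 = 0.97243
  35–39: 5 × 71.6/1000 × 0.911 = 0.32614
  40–44: 5 × 10.0/1000 × 0.903 = 0.04515
Sum = 3.34338
NRR = 0.489 × 3.34338 = 1.63491
NRR > 1, so each generation more than replaces itself.

1.635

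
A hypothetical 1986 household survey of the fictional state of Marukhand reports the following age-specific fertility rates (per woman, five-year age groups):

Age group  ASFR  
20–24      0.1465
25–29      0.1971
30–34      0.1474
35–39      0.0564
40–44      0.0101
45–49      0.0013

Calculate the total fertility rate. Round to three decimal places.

Sum of ASFRs = 0.1465 + 0.1971 + 0.1474 + 0.0564 + 0.0101 + 0.0013 = 0.5588
TFR = 5 × 0.5588 = 2.794

2.794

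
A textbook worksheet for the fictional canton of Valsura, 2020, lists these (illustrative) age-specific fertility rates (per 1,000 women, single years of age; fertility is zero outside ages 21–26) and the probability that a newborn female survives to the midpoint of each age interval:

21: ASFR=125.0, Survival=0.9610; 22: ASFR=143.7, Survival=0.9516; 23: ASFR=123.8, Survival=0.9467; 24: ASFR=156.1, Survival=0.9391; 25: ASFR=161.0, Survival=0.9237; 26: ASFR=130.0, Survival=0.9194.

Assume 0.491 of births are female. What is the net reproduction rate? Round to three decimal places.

0.387

Proportion female at birth = 0.491.
Per-age-group product (1 × ASFR × survival probability):
  21: 1 × 125.0/1000 × 0.9610 = 0.12013
  22: 1 × 143.7/1000 × 0.9516 = 0.13674
  23: 1 × 123.8/1000 × 0.9467 = 0.11720
  24: 1 × 156.1/1000 × 0.9391 = 0.14659
  25: 1 × 161.0/1000 × 0.9237 = 0.14872
  26: 1 × 130.0/1000 × 0.9194 = 0.11952
Sum = 0.78890
NRR = 0.491 × 0.78890 = 0.38735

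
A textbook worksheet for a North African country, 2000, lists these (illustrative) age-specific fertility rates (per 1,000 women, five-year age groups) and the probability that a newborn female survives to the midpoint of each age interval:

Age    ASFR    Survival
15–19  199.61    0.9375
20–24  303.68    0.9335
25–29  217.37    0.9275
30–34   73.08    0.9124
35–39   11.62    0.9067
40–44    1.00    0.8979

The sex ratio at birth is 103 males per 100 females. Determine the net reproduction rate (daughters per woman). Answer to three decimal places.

Proportion female at birth = 100 / (100 + 103) = 0.49261.
Weighting each age-specific rate by interval width and survival:
  15–19: 5 × 199.61/1000 × 0.9375 = 0.93567
  20–24: 5 × 303.68/1000 × 0.9335 = 1.41743
  25–29: 5 × 217.37/1000 × 0.9275 = 1.00805
  30–34: 5 × 73.08/1000 × 0.9124 = 0.33339
  35–39: 5 × 11.62/1000 × 0.9067 = 0.05268
  40–44: 5 × 1.00/1000 × 0.8979 = 0.00449
Sum = 3.75171
NRR = 0.49261 × 3.75171 = 1.84813

1.848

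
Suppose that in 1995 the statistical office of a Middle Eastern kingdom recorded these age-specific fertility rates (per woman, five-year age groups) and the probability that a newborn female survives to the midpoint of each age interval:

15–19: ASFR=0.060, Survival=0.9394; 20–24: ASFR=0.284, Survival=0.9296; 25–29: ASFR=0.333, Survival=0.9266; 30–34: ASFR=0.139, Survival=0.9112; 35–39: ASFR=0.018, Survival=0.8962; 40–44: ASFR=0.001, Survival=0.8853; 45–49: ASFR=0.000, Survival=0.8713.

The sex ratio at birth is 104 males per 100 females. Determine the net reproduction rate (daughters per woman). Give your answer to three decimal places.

1.894

Proportion female at birth = 100 / (100 + 104) = 0.49020.
Each age group contributes 5 × ASFR × survival:
  15–19: 5 × 0.060 × 0.9394 = 0.28182
  20–24: 5 × 0.284 × 0.9296 = 1.32003
  25–29: 5 × 0.333 × 0.9266 = 1.54279
  30–34: 5 × 0.139 × 0.9112 = 0.63328
  35–39: 5 × 0.018 × 0.8962 = 0.08066
  40–44: 5 × 0.001 × 0.8853 = 0.00443
  45–49: 5 × 0.000 × 0.8713 = 0.00000
Sum = 3.86301
NRR = 0.49020 × 3.86301 = 1.89365
NRR > 1, so each generation more than replaces itself.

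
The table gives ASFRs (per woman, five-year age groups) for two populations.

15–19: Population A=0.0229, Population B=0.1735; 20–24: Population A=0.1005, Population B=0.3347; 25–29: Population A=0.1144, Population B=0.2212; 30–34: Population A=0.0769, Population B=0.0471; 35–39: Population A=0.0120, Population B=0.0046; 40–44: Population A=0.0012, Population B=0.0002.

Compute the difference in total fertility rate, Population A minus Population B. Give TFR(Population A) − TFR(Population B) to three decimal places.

Population A:
  Sum of ASFRs = 0.0229 + 0.1005 + 0.1144 + 0.0769 + 0.0120 + 0.0012 = 0.3279
  TFR = 5 × 0.3279 = 1.6395
Population B:
  Sum of ASFRs = 0.1735 + 0.3347 + 0.2212 + 0.0471 + 0.0046 + 0.0002 = 0.7813
  TFR = 5 × 0.7813 = 3.9065
Difference = 1.6395 − 3.9065 = -2.267

-2.267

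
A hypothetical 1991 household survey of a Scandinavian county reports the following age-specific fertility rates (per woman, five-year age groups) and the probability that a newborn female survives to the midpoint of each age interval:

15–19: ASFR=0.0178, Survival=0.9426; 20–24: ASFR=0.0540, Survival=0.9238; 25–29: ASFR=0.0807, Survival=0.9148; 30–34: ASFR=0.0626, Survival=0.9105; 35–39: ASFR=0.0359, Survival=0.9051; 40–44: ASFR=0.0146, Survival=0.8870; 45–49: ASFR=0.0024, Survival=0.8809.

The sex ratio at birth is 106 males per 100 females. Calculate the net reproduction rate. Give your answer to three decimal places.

Proportion female at birth = 100 / (100 + 106) = 0.48544.
Each age group contributes 5 × ASFR × survival:
  15–19: 5 × 0.0178 × 0.9426 = 0.08389
  20–24: 5 × 0.0540 × 0.9238 = 0.24943
  25–29: 5 × 0.0807 × 0.9148 = 0.36912
  30–34: 5 × 0.0626 × 0.9105 = 0.28499
  35–39: 5 × 0.0359 × 0.9051 = 0.16247
  40–44: 5 × 0.0146 × 0.8870 = 0.06475
  45–49: 5 × 0.0024 × 0.8809 = 0.01057
Sum = 1.22522
NRR = 0.48544 × 1.22522 = 0.59477

0.595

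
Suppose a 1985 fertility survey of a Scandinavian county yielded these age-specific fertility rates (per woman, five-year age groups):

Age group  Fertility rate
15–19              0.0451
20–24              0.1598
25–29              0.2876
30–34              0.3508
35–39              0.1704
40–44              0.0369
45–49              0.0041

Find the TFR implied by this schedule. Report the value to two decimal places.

Sum of ASFRs = 0.0451 + 0.1598 + 0.2876 + 0.3508 + 0.1704 + 0.0369 + 0.0041 = 1.0547
TFR = 5 × 1.0547 = 5.2735

5.27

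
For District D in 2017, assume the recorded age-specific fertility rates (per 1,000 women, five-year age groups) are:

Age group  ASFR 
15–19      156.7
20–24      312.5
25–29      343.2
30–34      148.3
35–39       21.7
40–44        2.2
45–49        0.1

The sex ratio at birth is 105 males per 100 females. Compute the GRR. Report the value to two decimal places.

2.40

Proportion female at birth = 100 / (100 + 105) = 0.48780.
Sum of ASFRs = 156.7 + 312.5 + 343.2 + 148.3 + 21.7 + 2.2 + 0.1 = 984.7
TFR = 5 × 984.7 / 1000 = 4.9235
GRR = 0.48780 × 4.9235 = 2.40168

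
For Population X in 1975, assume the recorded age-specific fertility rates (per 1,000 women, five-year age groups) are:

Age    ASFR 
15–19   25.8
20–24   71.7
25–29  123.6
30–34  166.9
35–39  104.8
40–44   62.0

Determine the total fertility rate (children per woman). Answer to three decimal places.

Sum of ASFRs = 25.8 + 71.7 + 123.6 + 166.9 + 104.8 + 62.0 = 554.8
TFR = 5 × 554.8 / 1000 = 2.774

2.774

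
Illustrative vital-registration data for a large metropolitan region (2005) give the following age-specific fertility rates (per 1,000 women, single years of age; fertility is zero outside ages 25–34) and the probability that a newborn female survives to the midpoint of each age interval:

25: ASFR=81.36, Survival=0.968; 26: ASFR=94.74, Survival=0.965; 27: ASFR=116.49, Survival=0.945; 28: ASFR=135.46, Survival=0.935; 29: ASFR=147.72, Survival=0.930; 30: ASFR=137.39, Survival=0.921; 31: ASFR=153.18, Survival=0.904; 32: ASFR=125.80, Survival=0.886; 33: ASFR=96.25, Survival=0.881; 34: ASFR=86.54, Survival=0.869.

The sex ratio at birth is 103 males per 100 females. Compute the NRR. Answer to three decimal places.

Proportion female at birth = 100 / (100 + 103) = 0.49261.
Survival-weighted fertility by age (1·fₓ·Sₓ):
  25: 1 × 81.36/1000 × 0.968 = 0.07876
  26: 1 × 94.74/1000 × 0.965 = 0.09142
  27: 1 × 116.49/1000 × 0.945 = 0.11008
  28: 1 × 135.46/1000 × 0.935 = 0.12666
  29: 1 × 147.72/1000 × 0.930 = 0.13738
  30: 1 × 137.39/1000 × 0.921 = 0.12654
  31: 1 × 153.18/1000 × 0.904 = 0.13847
  32: 1 × 125.80/1000 × 0.886 = 0.11146
  33: 1 × 96.25/1000 × 0.881 = 0.08480
  34: 1 × 86.54/1000 × 0.869 = 0.07520
Sum = 1.08077
NRR = 0.49261 × 1.08077 = 0.53240
NRR < 1, so the cohort does not fully replace itself.

0.532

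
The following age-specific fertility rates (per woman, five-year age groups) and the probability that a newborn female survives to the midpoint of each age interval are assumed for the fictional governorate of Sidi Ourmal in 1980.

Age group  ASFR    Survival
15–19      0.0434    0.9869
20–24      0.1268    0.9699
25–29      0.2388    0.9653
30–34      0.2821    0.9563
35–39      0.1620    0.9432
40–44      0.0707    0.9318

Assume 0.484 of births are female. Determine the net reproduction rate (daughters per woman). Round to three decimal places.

Proportion female at birth = 0.484.
Weighting each age-specific rate by interval width and survival:
  15–19: 5 × 0.0434 × 0.9869 = 0.21416
  20–24: 5 × 0.1268 × 0.9699 = 0.61492
  25–29: 5 × 0.2388 × 0.9653 = 1.15257
  30–34: 5 × 0.2821 × 0.9563 = 1.34886
  35–39: 5 × 0.1620 × 0.9432 = 0.76399
  40–44: 5 × 0.0707 × 0.9318 = 0.32939
Sum = 4.42389
NRR = 0.484 × 4.42389 = 2.14116

2.141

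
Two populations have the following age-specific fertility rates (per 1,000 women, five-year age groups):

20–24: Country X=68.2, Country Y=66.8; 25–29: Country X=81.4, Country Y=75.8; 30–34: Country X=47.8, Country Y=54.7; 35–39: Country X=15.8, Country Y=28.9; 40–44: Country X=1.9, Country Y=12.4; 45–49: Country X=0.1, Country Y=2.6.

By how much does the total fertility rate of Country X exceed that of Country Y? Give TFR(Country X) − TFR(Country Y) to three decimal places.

-0.130

Country X:
  Sum of ASFRs = 68.2 + 81.4 + 47.8 + 15.8 + 1.9 + 0.1 = 215.2
  TFR = 5 × 215.2 / 1000 = 1.076
Country Y:
  Sum of ASFRs = 66.8 + 75.8 + 54.7 + 28.9 + 12.4 + 2.6 = 241.2
  TFR = 5 × 241.2 / 1000 = 1.206
Difference = 1.076 − 1.206 = -0.13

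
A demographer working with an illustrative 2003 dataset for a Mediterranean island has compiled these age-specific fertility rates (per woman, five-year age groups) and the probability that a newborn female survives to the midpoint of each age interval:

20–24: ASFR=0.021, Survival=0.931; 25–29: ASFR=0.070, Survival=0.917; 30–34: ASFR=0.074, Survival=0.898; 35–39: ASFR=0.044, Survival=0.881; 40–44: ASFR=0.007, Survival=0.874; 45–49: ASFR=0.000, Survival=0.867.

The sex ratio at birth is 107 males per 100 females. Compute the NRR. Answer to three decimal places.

0.471

Proportion female at birth = 100 / (100 + 107) = 0.48309.
Weighting each age-specific rate by interval width and survival:
  20–24: 5 × 0.021 × 0.931 = 0.09776
  25–29: 5 × 0.070 × 0.917 = 0.32095
  30–34: 5 × 0.074 × 0.898 = 0.33226
  35–39: 5 × 0.044 × 0.881 = 0.19382
  40–44: 5 × 0.007 × 0.874 = 0.03059
  45–49: 5 × 0.000 × 0.867 = 0.00000
Sum = 0.97538
NRR = 0.48309 × 0.97538 = 0.47120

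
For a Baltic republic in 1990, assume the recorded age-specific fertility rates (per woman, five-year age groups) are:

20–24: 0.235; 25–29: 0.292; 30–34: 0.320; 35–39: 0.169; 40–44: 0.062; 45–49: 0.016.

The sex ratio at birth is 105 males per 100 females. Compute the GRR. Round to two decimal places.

2.67

Proportion female at birth = 100 / (100 + 105) = 0.48780.
Sum of ASFRs = 0.235 + 0.292 + 0.320 + 0.169 + 0.062 + 0.016 = 1.094
TFR = 5 × 1.094 = 5.47
GRR = 0.48780 × 5.47 = 2.66827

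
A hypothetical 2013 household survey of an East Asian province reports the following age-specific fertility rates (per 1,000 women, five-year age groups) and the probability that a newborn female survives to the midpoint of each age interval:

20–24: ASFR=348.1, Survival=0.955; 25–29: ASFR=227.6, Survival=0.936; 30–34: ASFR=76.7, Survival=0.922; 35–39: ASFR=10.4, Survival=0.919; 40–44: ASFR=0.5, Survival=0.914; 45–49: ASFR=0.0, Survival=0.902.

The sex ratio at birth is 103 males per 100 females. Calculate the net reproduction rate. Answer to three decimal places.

Proportion female at birth = 100 / (100 + 103) = 0.49261.
Each age group contributes 5 × ASFR × survival:
  20–24: 5 × 348.1/1000 × 0.955 = 1.66218
  25–29: 5 × 227.6/1000 × 0.936 = 1.06517
  30–34: 5 × 76.7/1000 × 0.922 = 0.35359
  35–39: 5 × 10.4/1000 × 0.919 = 0.04779
  40–44: 5 × 0.5/1000 × 0.914 = 0.00229
  45–49: 5 × 0.0/1000 × 0.902 = 0.00000
Sum = 3.13102
NRR = 0.49261 × 3.13102 = 1.54237

1.542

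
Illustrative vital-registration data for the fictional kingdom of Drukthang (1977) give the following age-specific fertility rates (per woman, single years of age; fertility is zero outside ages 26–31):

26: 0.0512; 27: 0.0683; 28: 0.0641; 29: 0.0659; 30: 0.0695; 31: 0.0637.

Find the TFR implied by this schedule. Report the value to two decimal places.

Sum of ASFRs = 0.0512 + 0.0683 + 0.0641 + 0.0659 + 0.0695 + 0.0637 = 0.3827
TFR = 0.3827

0.38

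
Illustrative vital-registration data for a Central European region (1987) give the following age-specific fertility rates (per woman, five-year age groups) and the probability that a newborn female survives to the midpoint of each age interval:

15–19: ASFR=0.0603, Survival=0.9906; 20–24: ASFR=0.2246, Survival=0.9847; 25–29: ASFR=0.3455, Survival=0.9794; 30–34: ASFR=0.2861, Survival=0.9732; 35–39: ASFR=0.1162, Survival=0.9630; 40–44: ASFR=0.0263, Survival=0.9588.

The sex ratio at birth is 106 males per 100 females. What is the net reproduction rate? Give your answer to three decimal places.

2.512

Proportion female at birth = 100 / (100 + 106) = 0.48544.
Survival-weighted fertility by age (5·fₓ·Sₓ):
  15–19: 5 × 0.0603 × 0.9906 = 0.29867
  20–24: 5 × 0.2246 × 0.9847 = 1.10582
  25–29: 5 × 0.3455 × 0.9794 = 1.69191
  30–34: 5 × 0.2861 × 0.9732 = 1.39216
  35–39: 5 × 0.1162 × 0.9630 = 0.55950
  40–44: 5 × 0.0263 × 0.9588 = 0.12608
Sum = 5.17414
NRR = 0.48544 × 5.17414 = 2.51173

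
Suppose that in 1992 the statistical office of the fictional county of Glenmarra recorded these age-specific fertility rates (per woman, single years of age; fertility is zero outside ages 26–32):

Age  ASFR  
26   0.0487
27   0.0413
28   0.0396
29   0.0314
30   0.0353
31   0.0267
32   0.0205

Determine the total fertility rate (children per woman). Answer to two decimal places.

Sum of ASFRs = 0.0487 + 0.0413 + 0.0396 + 0.0314 + 0.0353 + 0.0267 + 0.0205 = 0.2435
TFR = 0.2435

0.24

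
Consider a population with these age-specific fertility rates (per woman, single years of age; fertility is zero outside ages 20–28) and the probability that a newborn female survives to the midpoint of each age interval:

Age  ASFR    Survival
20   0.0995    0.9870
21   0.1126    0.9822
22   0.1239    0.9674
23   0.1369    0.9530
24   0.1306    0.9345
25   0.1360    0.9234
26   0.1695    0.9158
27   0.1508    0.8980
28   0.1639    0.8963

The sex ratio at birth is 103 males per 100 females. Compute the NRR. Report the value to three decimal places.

0.564

Proportion female at birth = 100 / (100 + 103) = 0.49261.
Per-age-group product (1 × ASFR × survival probability):
  20: 1 × 0.0995 × 0.9870 = 0.09821
  21: 1 × 0.1126 × 0.9822 = 0.11060
  22: 1 × 0.1239 × 0.9674 = 0.11986
  23: 1 × 0.1369 × 0.9530 = 0.13047
  24: 1 × 0.1306 × 0.9345 = 0.12205
  25: 1 × 0.1360 × 0.9234 = 0.12558
  26: 1 × 0.1695 × 0.9158 = 0.15523
  27: 1 × 0.1508 × 0.8980 = 0.13542
  28: 1 × 0.1639 × 0.8963 = 0.14690
Sum = 1.14432
NRR = 0.49261 × 1.14432 = 0.56370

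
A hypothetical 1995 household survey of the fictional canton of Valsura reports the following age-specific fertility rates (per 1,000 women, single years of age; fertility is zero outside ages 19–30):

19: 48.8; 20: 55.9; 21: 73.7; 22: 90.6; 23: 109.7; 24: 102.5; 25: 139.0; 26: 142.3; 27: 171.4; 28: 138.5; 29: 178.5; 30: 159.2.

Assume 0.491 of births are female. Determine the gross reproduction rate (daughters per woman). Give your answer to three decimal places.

0.692

Proportion female at birth = 0.491.
Sum of ASFRs = 48.8 + 55.9 + 73.7 + 90.6 + 109.7 + 102.5 + 139.0 + 142.3 + 171.4 + 138.5 + 178.5 + 159.2 = 1410.1
TFR = 1410.1 / 1000 = 1.4101
GRR = 0.491 × 1.4101 = 0.69236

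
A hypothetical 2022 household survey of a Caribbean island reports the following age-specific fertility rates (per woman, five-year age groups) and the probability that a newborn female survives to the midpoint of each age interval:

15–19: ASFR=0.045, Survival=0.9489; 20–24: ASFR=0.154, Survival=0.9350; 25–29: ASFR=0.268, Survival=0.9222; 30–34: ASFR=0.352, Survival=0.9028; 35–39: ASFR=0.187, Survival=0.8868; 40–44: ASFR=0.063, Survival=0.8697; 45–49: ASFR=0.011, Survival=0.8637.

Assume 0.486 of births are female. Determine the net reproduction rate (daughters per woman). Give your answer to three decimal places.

2.386

Proportion female at birth = 0.486.
Each age group contributes 5 × ASFR × survival:
  15–19: 5 × 0.045 × 0.9489 = 0.21350
  20–24: 5 × 0.154 × 0.9350 = 0.71995
  25–29: 5 × 0.268 × 0.9222 = 1.23575
  30–34: 5 × 0.352 × 0.9028 = 1.58893
  35–39: 5 × 0.187 × 0.8868 = 0.82916
  40–44: 5 × 0.063 × 0.8697 = 0.27396
  45–49: 5 × 0.011 × 0.8637 = 0.04750
Sum = 4.90875
NRR = 0.486 × 4.90875 = 2.38565
An NRR exceeding 1 indicates intrinsic growth under these rates.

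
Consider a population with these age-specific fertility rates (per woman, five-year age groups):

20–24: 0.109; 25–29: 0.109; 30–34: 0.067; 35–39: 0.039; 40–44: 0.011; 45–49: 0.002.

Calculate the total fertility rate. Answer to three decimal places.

Sum of ASFRs = 0.109 + 0.109 + 0.067 + 0.039 + 0.011 + 0.002 = 0.337
TFR = 5 × 0.337 = 1.685

1.685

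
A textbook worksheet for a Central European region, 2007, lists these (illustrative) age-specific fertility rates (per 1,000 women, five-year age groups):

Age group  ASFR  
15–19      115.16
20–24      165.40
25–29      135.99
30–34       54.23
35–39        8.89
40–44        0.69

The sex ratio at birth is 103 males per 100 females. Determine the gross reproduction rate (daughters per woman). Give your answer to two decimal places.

Proportion female at birth = 100 / (100 + 103) = 0.49261.
Sum of ASFRs = 115.16 + 165.40 + 135.99 + 54.23 + 8.89 + 0.69 = 480.36
TFR = 5 × 480.36 / 1000 = 2.4018
GRR = 0.49261 × 2.4018 = 1.18315

1.18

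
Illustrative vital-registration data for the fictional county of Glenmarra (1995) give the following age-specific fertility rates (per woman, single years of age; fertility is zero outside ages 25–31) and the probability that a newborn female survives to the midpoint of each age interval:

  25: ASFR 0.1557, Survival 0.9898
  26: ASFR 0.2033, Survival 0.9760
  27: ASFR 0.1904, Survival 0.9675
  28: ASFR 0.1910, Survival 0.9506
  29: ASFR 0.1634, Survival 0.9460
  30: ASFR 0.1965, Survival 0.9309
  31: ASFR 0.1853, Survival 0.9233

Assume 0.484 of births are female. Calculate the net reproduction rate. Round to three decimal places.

0.594

Proportion female at birth = 0.484.
Weighting each age-specific rate by interval width and survival:
  25: 1 × 0.1557 × 0.9898 = 0.15411
  26: 1 × 0.2033 × 0.9760 = 0.19842
  27: 1 × 0.1904 × 0.9675 = 0.18421
  28: 1 × 0.1910 × 0.9506 = 0.18156
  29: 1 × 0.1634 × 0.9460 = 0.15458
  30: 1 × 0.1965 × 0.9309 = 0.18292
  31: 1 × 0.1853 × 0.9233 = 0.17109
Sum = 1.22689
NRR = 0.484 × 1.22689 = 0.59381
NRR < 1, so the cohort does not fully replace itself.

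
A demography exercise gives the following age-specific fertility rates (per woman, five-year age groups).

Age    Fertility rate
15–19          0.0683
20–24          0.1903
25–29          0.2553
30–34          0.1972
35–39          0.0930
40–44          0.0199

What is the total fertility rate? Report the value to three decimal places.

Sum of ASFRs = 0.0683 + 0.1903 + 0.2553 + 0.1972 + 0.0930 + 0.0199 = 0.8240
TFR = 5 × 0.8240 = 4.12

4.120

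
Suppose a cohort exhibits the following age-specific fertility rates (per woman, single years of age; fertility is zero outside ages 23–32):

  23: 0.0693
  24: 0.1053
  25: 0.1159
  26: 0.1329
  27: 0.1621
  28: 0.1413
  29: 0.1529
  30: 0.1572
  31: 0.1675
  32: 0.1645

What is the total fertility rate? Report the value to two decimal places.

1.37

Sum of ASFRs = 0.0693 + 0.1053 + 0.1159 + 0.1329 + 0.1621 + 0.1413 + 0.1529 + 0.1572 + 0.1675 + 0.1645 = 1.3689
TFR = 1.3689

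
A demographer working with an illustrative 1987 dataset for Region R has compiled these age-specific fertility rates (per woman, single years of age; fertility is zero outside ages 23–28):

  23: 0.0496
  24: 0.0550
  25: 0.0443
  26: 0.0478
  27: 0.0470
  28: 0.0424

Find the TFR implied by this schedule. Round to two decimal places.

0.29

Sum of ASFRs = 0.0496 + 0.0550 + 0.0443 + 0.0478 + 0.0470 + 0.0424 = 0.2861
TFR = 0.2861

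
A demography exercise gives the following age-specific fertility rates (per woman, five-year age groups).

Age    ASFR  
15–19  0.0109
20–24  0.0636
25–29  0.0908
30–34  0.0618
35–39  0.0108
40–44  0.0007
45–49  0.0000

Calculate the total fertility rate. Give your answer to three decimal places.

1.193

Sum of ASFRs = 0.0109 + 0.0636 + 0.0908 + 0.0618 + 0.0108 + 0.0007 + 0.0000 = 0.2386
TFR = 5 × 0.2386 = 1.193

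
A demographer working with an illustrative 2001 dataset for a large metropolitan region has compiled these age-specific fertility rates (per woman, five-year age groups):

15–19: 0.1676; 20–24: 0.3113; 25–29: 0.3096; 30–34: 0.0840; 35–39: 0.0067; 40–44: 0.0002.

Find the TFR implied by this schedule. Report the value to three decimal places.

4.397

Sum of ASFRs = 0.1676 + 0.3113 + 0.3096 + 0.0840 + 0.0067 + 0.0002 = 0.8794
TFR = 5 × 0.8794 = 4.397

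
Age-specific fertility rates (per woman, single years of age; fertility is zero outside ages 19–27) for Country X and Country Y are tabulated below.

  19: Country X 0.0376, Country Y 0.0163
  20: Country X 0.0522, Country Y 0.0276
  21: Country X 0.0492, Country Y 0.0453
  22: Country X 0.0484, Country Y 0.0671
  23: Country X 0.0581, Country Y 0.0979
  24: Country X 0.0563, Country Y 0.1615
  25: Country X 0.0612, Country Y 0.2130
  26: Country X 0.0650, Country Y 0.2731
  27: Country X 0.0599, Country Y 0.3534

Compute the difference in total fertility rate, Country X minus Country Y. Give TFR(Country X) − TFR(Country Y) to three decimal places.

-0.767

Country X:
  Sum of ASFRs = 0.0376 + 0.0522 + 0.0492 + 0.0484 + 0.0581 + 0.0563 + 0.0612 + 0.0650 + 0.0599 = 0.4879
  TFR = 0.4879
Country Y:
  Sum of ASFRs = 0.0163 + 0.0276 + 0.0453 + 0.0671 + 0.0979 + 0.1615 + 0.2130 + 0.2731 + 0.3534 = 1.2552
  TFR = 1.2552
Difference = 0.4879 − 1.2552 = -0.7673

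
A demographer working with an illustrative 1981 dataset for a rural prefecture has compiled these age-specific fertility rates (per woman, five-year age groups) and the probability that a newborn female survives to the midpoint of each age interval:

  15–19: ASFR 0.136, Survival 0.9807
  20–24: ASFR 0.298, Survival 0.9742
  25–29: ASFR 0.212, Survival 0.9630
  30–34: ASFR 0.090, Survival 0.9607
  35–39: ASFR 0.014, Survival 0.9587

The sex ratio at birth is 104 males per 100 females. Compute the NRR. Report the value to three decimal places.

1.784

Proportion female at birth = 100 / (100 + 104) = 0.49020.
Survival-weighted fertility by age (5·fₓ·Sₓ):
  15–19: 5 × 0.136 × 0.9807 = 0.66688
  20–24: 5 × 0.298 × 0.9742 = 1.45156
  25–29: 5 × 0.212 × 0.9630 = 1.02078
  30–34: 5 × 0.090 × 0.9607 = 0.43232
  35–39: 5 × 0.014 × 0.9587 = 0.06711
Sum = 3.63865
NRR = 0.49020 × 3.63865 = 1.78367
NRR > 1, so each generation more than replaces itself.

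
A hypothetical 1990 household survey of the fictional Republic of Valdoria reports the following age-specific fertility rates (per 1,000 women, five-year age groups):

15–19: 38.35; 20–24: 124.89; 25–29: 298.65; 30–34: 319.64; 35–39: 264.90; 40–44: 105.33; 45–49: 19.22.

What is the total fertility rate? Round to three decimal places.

5.855

Sum of ASFRs = 38.35 + 124.89 + 298.65 + 319.64 + 264.90 + 105.33 + 19.22 = 1170.98
TFR = 5 × 1170.98 / 1000 = 5.8549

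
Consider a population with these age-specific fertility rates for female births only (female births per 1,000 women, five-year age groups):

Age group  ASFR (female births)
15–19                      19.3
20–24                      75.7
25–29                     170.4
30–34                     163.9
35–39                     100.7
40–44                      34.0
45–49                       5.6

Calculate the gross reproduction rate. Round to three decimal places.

2.848

Sum of female ASFRs = 19.3 + 75.7 + 170.4 + 163.9 + 100.7 + 34.0 + 5.6 = 569.6
GRR = 5 × 569.6 / 1000 = 2.848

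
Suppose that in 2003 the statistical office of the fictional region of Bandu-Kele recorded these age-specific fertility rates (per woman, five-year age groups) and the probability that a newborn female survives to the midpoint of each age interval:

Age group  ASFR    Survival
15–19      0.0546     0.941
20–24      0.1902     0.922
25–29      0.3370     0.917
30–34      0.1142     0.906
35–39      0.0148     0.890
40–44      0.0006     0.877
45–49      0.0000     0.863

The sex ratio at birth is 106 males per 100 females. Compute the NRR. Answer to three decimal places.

Proportion female at birth = 100 / (100 + 106) = 0.48544.
Weighting each age-specific rate by interval width and survival:
  15–19: 5 × 0.0546 × 0.941 = 0.25689
  20–24: 5 × 0.1902 × 0.922 = 0.87682
  25–29: 5 × 0.3370 × 0.917 = 1.54515
  30–34: 5 × 0.1142 × 0.906 = 0.51733
  35–39: 5 × 0.0148 × 0.890 = 0.06586
  40–44: 5 × 0.0006 × 0.877 = 0.00263
  45–49: 5 × 0.0000 × 0.863 = 0.00000
Sum = 3.26468
NRR = 0.48544 × 3.26468 = 1.58481
NRR > 1, so each generation more than replaces itself.

1.585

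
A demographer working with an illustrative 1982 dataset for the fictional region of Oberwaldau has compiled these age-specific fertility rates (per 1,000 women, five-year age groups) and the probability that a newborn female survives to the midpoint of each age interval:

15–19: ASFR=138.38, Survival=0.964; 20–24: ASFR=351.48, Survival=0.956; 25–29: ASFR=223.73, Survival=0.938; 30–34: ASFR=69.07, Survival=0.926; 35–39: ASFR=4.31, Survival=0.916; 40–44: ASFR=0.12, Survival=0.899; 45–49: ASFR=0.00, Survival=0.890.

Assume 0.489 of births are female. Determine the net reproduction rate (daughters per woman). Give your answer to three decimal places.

1.827

Proportion female at birth = 0.489.
Each age group contributes 5 × ASFR × survival:
  15–19: 5 × 138.38/1000 × 0.964 = 0.66699
  20–24: 5 × 351.48/1000 × 0.956 = 1.68007
  25–29: 5 × 223.73/1000 × 0.938 = 1.04929
  30–34: 5 × 69.07/1000 × 0.926 = 0.31979
  35–39: 5 × 4.31/1000 × 0.916 = 0.01974
  40–44: 5 × 0.12/1000 × 0.899 = 0.00054
  45–49: 5 × 0.00/1000 × 0.890 = 0.00000
Sum = 3.73642
NRR = 0.489 × 3.73642 = 1.82711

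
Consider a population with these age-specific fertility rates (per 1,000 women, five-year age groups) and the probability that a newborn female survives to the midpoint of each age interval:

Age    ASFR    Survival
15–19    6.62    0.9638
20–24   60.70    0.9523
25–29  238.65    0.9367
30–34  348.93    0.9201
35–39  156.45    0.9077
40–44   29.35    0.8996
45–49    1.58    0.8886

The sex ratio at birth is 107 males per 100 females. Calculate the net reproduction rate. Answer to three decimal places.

Proportion female at birth = 100 / (100 + 107) = 0.48309.
Survival-weighted fertility by age (5·fₓ·Sₓ):
  15–19: 5 × 6.62/1000 × 0.9638 = 0.03190
  20–24: 5 × 60.70/1000 × 0.9523 = 0.28902
  25–29: 5 × 238.65/1000 × 0.9367 = 1.11772
  30–34: 5 × 348.93/1000 × 0.9201 = 1.60525
  35–39: 5 × 156.45/1000 × 0.9077 = 0.71005
  40–44: 5 × 29.35/1000 × 0.8996 = 0.13202
  45–49: 5 × 1.58/1000 × 0.8886 = 0.00702
Sum = 3.89298
NRR = 0.48309 × 3.89298 = 1.88066
NRR > 1, so each generation more than replaces itself.

1.881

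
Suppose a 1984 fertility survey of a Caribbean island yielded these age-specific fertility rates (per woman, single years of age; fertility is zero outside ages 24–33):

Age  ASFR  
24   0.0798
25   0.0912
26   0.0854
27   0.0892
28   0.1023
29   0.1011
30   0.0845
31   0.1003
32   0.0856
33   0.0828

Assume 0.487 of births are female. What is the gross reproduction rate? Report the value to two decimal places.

Proportion female at birth = 0.487.
Sum of ASFRs = 0.0798 + 0.0912 + 0.0854 + 0.0892 + 0.1023 + 0.1011 + 0.0845 + 0.1003 + 0.0856 + 0.0828 = 0.9022
TFR = 0.9022
GRR = 0.487 × 0.9022 = 0.43937

0.44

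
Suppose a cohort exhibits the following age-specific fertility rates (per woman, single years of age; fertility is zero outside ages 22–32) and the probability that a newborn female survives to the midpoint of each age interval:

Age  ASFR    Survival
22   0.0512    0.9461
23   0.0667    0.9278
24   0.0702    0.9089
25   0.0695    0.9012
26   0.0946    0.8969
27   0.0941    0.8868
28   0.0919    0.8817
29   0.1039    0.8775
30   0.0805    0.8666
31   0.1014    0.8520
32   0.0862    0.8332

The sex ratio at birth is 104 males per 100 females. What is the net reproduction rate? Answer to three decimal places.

Proportion female at birth = 100 / (100 + 104) = 0.49020.
Each age group contributes 1 × ASFR × survival:
  22: 1 × 0.0512 × 0.9461 = 0.04844
  23: 1 × 0.0667 × 0.9278 = 0.06188
  24: 1 × 0.0702 × 0.9089 = 0.06380
  25: 1 × 0.0695 × 0.9012 = 0.06263
  26: 1 × 0.0946 × 0.8969 = 0.08485
  27: 1 × 0.0941 × 0.8868 = 0.08345
  28: 1 × 0.0919 × 0.8817 = 0.08103
  29: 1 × 0.1039 × 0.8775 = 0.09117
  30: 1 × 0.0805 × 0.8666 = 0.06976
  31: 1 × 0.1014 × 0.8520 = 0.08639
  32: 1 × 0.0862 × 0.8332 = 0.07182
Sum = 0.80522
NRR = 0.49020 × 0.80522 = 0.39472

0.395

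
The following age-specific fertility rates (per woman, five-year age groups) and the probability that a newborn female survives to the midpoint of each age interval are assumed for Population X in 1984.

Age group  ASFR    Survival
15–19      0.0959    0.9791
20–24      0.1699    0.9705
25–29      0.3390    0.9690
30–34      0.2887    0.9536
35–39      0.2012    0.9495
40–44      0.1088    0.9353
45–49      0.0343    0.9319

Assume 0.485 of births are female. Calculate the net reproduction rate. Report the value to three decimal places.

Proportion female at birth = 0.485.
Each age group contributes 5 × ASFR × survival:
  15–19: 5 × 0.0959 × 0.9791 = 0.46948
  20–24: 5 × 0.1699 × 0.9705 = 0.82444
  25–29: 5 × 0.3390 × 0.9690 = 1.64246
  30–34: 5 × 0.2887 × 0.9536 = 1.37652
  35–39: 5 × 0.2012 × 0.9495 = 0.95520
  40–44: 5 × 0.1088 × 0.9353 = 0.50880
  45–49: 5 × 0.0343 × 0.9319 = 0.15982
Sum = 5.93672
NRR = 0.485 × 5.93672 = 2.87931

2.879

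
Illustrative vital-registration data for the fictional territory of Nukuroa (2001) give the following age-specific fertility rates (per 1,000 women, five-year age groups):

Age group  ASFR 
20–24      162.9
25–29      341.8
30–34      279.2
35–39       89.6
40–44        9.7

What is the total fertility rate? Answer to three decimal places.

Sum of ASFRs = 162.9 + 341.8 + 279.2 + 89.6 + 9.7 = 883.2
TFR = 5 × 883.2 / 1000 = 4.416

4.416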